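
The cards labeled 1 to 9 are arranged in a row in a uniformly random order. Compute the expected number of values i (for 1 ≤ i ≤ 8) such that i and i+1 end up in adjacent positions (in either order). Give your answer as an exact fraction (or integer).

16/9

For each i ∈ {1,…,8}, let Xᵢ = 1 if i and i+1 are adjacent. P(Xᵢ=1) = 2·(9−1)!/9! = 2/9.
By linearity, E[ΣXᵢ] = (8)·(2/9) = 16/9.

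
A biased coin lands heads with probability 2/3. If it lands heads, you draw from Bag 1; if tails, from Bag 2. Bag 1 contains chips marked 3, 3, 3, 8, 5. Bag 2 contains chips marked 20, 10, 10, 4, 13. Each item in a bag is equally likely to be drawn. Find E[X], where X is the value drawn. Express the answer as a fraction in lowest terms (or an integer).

E[X | Bag 1] = (3 + 3 + 3 + 8 + 5)/5 = 22/5
E[X | Bag 2] = (20 + 10 + 10 + 4 + 13)/5 = 57/5
E[X] = (2/3)·22/5 + (1/3)·57/5 = 101/15

101/15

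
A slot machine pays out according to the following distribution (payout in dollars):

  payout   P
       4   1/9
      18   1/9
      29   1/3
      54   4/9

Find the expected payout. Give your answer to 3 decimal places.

$36.111

E[X] = (1/9)·4 + (1/9)·18 + (1/3)·29 + (4/9)·54
     = 325/9 ≈ 36.111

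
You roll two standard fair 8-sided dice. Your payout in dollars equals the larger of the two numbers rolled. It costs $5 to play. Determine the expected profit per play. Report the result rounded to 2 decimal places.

Distribution of the larger of the two numbers rolled: 1 w.p. 1/64, 2 w.p. 3/64, 3 w.p. 5/64, 4 w.p. 7/64, 5 w.p. 9/64, 6 w.p. 11/64, …
E[payout] = (1/64)·1 + (3/64)·2 + (5/64)·3 + (7/64)·4 + (9/64)·5 + (11/64)·6 + (13/64)·7 + (15/64)·8 = 93/16
Expected profit = 93/16 − 5 = 13/16 ≈ $0.81

$0.81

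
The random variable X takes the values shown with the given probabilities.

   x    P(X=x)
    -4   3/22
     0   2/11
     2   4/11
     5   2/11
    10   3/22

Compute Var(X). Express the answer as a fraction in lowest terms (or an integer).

1911/121

E[X] = (3/22)·(-4) + (2/11)·0 + (4/11)·2 + (2/11)·5 + (3/22)·10 = 27/11
E[X²] = (3/22)·16 + (2/11)·0 + (4/11)·4 + (2/11)·25 + (3/22)·100 = 240/11
Var(X) = 240/11 − (27/11)² = 1911/121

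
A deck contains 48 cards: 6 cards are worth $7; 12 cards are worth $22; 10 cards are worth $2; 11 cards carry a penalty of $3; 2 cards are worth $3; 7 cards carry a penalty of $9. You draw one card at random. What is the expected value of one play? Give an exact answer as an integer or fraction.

59/12 dollars

E[payout] = (6/48)·7 + (12/48)·22 + (10/48)·2 + (11/48)·(-3) + (2/48)·3 + (7/48)·(-9) = 59/12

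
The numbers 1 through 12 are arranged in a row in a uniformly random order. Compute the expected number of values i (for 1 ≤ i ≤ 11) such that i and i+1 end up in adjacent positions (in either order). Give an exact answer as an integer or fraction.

11/6

For each i ∈ {1,…,11}, let Xᵢ = 1 if i and i+1 are adjacent. P(Xᵢ=1) = 2·(12−1)!/12! = 2/12.
By linearity, E[ΣXᵢ] = (11)·(2/12) = 11/6.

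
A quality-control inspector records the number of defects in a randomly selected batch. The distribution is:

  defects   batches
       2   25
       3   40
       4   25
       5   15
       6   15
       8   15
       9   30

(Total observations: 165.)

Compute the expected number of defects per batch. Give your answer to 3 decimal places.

5.000

Total = 165, so P(defects=2) = 25/165, etc.
E[X] = (5/33)·2 + (8/33)·3 + (5/33)·4 + (1/11)·5 + (1/11)·6 + (1/11)·8 + (2/11)·9
     = 5 ≈ 5.000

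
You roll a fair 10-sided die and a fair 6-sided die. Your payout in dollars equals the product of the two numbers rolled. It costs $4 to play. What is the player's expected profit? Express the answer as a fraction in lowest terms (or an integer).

61/4 dollars

Distribution of the product of the two numbers rolled: 1 w.p. 1/60, 2 w.p. 1/30, 3 w.p. 1/30, 4 w.p. 1/20, 5 w.p. 1/30, 6 w.p. 1/15, …
E[payout] = (1/60)·1 + (1/30)·2 + (1/30)·3 + (1/20)·4 + (1/30)·5 + (1/15)·6 + (1/60)·7 + (1/20)·8 + (1/30)·9 + (1/20)·10 + (1/15)·12 + (1/60)·14 + (1/30)·15 + (1/30)·16 + (1/20)·18 + (1/20)·20 + (1/60)·21 + (1/20)·24 + (1/60)·25 + (1/60)·27 + (1/60)·28 + (1/20)·30 + (1/60)·32 + (1/60)·35 + (1/30)·36 + (1/30)·40 + (1/60)·42 + (1/60)·45 + (1/60)·48 + (1/60)·50 + (1/60)·54 + (1/60)·60 = 77/4
Expected profit = 77/4 − 4 = 61/4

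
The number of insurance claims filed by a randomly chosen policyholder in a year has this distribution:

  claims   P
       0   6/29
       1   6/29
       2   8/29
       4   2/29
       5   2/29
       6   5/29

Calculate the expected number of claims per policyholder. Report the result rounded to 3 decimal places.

2.414

E[X] = (6/29)·0 + (6/29)·1 + (8/29)·2 + (2/29)·4 + (2/29)·5 + (5/29)·6
     = 70/29 ≈ 2.414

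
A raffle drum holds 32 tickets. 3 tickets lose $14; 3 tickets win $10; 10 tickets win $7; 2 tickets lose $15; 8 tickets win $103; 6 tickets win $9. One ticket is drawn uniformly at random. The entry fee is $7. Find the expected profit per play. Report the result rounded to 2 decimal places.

$21.31

E[payout] = (3/32)·(-14) + (3/32)·10 + (10/32)·7 + (2/32)·(-15) + (8/32)·103 + (6/32)·9 = 453/16
Expected profit = 453/16 − 7 = 341/16 ≈ $21.31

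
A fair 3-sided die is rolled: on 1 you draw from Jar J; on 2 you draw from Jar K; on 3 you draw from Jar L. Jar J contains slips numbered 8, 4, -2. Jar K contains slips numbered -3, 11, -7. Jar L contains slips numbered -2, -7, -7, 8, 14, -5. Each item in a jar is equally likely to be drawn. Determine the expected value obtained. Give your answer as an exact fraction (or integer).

23/18

E[X | Jar J] = (8 + 4 − 2)/3 = 10/3
E[X | Jar K] = (-3 + 11 − 7)/3 = 1/3
E[X | Jar L] = (-2 − 7 − 7 + 8 + 14 − 5)/6 = 1/6
E[X] = (1/3)·10/3 + (1/3)·1/3 + (1/3)·1/6 = 23/18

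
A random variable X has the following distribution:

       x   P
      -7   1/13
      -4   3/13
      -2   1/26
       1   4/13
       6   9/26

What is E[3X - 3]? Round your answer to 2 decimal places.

-0.46

E[3x-3] = (1/13)·(-24) + (3/13)·(-15) + (1/26)·(-9) + (4/13)·0 + (9/26)·15
     = -6/13 ≈ -0.46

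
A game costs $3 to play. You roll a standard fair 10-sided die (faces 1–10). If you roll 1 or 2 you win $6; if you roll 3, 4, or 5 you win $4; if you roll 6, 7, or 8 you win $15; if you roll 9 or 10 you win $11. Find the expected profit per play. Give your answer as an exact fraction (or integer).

E[payout] = (3/10)·4 + (1/5)·6 + (1/5)·11 + (3/10)·15 = 91/10
Expected profit = 91/10 − 3 = 61/10

61/10 dollars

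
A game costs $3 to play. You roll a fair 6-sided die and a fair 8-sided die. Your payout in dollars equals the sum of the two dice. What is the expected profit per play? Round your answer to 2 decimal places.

Distribution of the sum of the two dice: 2 w.p. 1/48, 3 w.p. 1/24, 4 w.p. 1/16, 5 w.p. 1/12, 6 w.p. 5/48, 7 w.p. 1/8, …
E[payout] = (1/48)·2 + (1/24)·3 + (1/16)·4 + (1/12)·5 + (5/48)·6 + (1/8)·7 + (1/8)·8 + (1/8)·9 + (5/48)·10 + (1/12)·11 + (1/16)·12 + (1/24)·13 + (1/48)·14 = 8
Expected profit = 8 − 3 = 5 ≈ $5.00

$5.00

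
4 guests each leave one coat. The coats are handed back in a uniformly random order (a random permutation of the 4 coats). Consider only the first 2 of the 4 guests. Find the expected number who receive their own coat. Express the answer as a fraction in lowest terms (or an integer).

1/2

Let Xᵢ = 1 if person i gets their own coat. For each i, P(Xᵢ=1) = 1/4.
By linearity of expectation, E[X₁+…+X_2] = 2·(1/4) = 1/2.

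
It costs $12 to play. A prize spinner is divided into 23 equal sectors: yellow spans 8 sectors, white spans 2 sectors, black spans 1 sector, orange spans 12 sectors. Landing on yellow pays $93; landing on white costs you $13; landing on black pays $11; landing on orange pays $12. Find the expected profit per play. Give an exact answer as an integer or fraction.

597/23 dollars

E[payout] = (8/23)·93 + (2/23)·(-13) + (1/23)·11 + (12/23)·12 = 873/23
Expected profit = 873/23 − 12 = 597/23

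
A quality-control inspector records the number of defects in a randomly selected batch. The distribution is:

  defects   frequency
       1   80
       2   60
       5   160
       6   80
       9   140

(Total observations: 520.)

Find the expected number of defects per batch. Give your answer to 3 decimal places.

Total = 520, so P(defects=1) = 80/520, etc.
E[X] = (2/13)·1 + (3/26)·2 + (4/13)·5 + (2/13)·6 + (7/26)·9
     = 137/26 ≈ 5.269

5.269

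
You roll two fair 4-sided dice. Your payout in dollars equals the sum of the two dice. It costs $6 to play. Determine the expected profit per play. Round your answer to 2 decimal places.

Distribution of the sum of the two dice: 2 w.p. 1/16, 3 w.p. 1/8, 4 w.p. 3/16, 5 w.p. 1/4, 6 w.p. 3/16, 7 w.p. 1/8, …
E[payout] = (1/16)·2 + (1/8)·3 + (3/16)·4 + (1/4)·5 + (3/16)·6 + (1/8)·7 + (1/16)·8 = 5
Expected profit = 5 − 6 = -1 ≈ -$1.00

-$1.00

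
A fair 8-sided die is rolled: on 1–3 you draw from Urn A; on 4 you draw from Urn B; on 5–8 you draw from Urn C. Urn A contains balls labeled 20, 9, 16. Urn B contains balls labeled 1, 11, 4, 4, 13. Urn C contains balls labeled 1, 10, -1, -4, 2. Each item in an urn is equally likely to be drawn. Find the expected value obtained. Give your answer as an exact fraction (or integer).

E[X | Urn A] = (20 + 9 + 16)/3 = 15
E[X | Urn B] = (1 + 11 + 4 + 4 + 13)/5 = 33/5
E[X | Urn C] = (1 + 10 − 1 − 4 + 2)/5 = 8/5
E[X] = (3/8)·15 + (1/8)·33/5 + (1/2)·8/5 = 29/4

29/4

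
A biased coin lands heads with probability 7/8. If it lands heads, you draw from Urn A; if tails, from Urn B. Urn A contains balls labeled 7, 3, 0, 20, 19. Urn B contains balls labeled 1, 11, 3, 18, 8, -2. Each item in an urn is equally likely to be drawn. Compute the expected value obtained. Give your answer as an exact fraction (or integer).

E[X | Urn A] = (7 + 3 + 0 + 20 + 19)/5 = 49/5
E[X | Urn B] = (1 + 11 + 3 + 18 + 8 − 2)/6 = 13/2
E[X] = (7/8)·49/5 + (1/8)·13/2 = 751/80

751/80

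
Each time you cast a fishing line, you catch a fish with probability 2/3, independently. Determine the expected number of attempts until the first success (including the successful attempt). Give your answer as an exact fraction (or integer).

For a geometric distribution, E[trials] = 1/p = 1/(2/3) = 3/2.

3/2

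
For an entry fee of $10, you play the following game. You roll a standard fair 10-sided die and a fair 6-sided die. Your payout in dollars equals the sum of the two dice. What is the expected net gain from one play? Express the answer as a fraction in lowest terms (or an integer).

-$1

Distribution of the sum of the two dice: 2 w.p. 1/60, 3 w.p. 1/30, 4 w.p. 1/20, 5 w.p. 1/15, 6 w.p. 1/12, 7 w.p. 1/10, …
E[payout] = (1/60)·2 + (1/30)·3 + (1/20)·4 + (1/15)·5 + (1/12)·6 + (1/10)·7 + (1/10)·8 + (1/10)·9 + (1/10)·10 + (1/10)·11 + (1/12)·12 + (1/15)·13 + (1/20)·14 + (1/30)·15 + (1/60)·16 = 9
Expected profit = 9 − 10 = -1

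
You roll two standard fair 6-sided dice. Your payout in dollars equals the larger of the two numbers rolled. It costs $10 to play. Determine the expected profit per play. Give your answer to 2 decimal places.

-$5.53

Distribution of the larger of the two numbers rolled: 1 w.p. 1/36, 2 w.p. 1/12, 3 w.p. 5/36, 4 w.p. 7/36, 5 w.p. 1/4, 6 w.p. 11/36
E[payout] = (1/36)·1 + (1/12)·2 + (5/36)·3 + (7/36)·4 + (1/4)·5 + (11/36)·6 = 161/36
Expected profit = 161/36 − 10 = -199/36 ≈ -$5.53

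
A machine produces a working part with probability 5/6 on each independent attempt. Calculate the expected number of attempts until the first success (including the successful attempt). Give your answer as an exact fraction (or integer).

For a geometric distribution, E[trials] = 1/p = 1/(5/6) = 6/5.

6/5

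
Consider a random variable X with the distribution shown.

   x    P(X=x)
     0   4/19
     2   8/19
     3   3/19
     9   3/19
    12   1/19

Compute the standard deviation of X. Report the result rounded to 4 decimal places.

E[X] = 64/19, E[X²] = 446/19
Var(X) = E[X²] − (E[X])² = 446/19 − 4096/361 = 4378/361
SD(X) = √(4378/361) ≈ 3.4824

3.4824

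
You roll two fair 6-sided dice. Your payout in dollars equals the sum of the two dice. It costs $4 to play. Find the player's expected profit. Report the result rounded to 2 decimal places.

Distribution of the sum of the two dice: 2 w.p. 1/36, 3 w.p. 1/18, 4 w.p. 1/12, 5 w.p. 1/9, 6 w.p. 5/36, 7 w.p. 1/6, …
E[payout] = (1/36)·2 + (1/18)·3 + (1/12)·4 + (1/9)·5 + (5/36)·6 + (1/6)·7 + (5/36)·8 + (1/9)·9 + (1/12)·10 + (1/18)·11 + (1/36)·12 = 7
Expected profit = 7 − 4 = 3 ≈ $3.00

$3.00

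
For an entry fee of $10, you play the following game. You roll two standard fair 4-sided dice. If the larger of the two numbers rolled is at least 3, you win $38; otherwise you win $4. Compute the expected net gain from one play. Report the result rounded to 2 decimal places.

E[payout] = (1/4)·4 + (3/4)·38 = 59/2
Expected profit = 59/2 − 10 = 39/2 ≈ $19.50

$19.50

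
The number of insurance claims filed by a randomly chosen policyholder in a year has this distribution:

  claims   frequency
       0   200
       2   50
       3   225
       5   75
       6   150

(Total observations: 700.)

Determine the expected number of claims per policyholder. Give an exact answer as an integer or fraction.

Total = 700, so P(claims=0) = 200/700, etc.
E[X] = (2/7)·0 + (1/14)·2 + (9/28)·3 + (3/28)·5 + (3/14)·6
     = 41/14

41/14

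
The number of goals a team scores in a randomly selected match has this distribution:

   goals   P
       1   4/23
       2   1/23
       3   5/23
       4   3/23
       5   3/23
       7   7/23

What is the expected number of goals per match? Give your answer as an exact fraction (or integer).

E[X] = (4/23)·1 + (1/23)·2 + (5/23)·3 + (3/23)·4 + (3/23)·5 + (7/23)·7
     = 97/23

97/23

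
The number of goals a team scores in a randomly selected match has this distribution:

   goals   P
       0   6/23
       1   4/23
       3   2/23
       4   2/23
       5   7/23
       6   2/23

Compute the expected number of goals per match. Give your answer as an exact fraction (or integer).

E[X] = (6/23)·0 + (4/23)·1 + (2/23)·3 + (2/23)·4 + (7/23)·5 + (2/23)·6
     = 65/23

65/23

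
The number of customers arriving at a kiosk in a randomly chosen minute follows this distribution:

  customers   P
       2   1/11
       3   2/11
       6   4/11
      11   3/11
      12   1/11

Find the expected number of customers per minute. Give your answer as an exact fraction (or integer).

E[X] = (1/11)·2 + (2/11)·3 + (4/11)·6 + (3/11)·11 + (1/11)·12
     = 7

7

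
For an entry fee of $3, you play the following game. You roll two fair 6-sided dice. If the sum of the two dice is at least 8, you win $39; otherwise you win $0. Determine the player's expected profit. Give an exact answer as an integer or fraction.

53/4 dollars

E[payout] = (7/12)·0 + (5/12)·39 = 65/4
Expected profit = 65/4 − 3 = 53/4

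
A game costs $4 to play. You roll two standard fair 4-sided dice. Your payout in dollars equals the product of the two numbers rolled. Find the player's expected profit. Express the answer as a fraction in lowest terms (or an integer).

Distribution of the product of the two numbers rolled: 1 w.p. 1/16, 2 w.p. 1/8, 3 w.p. 1/8, 4 w.p. 3/16, 6 w.p. 1/8, 8 w.p. 1/8, …
E[payout] = (1/16)·1 + (1/8)·2 + (1/8)·3 + (3/16)·4 + (1/8)·6 + (1/8)·8 + (1/16)·9 + (1/8)·12 + (1/16)·16 = 25/4
Expected profit = 25/4 − 4 = 9/4

9/4 dollars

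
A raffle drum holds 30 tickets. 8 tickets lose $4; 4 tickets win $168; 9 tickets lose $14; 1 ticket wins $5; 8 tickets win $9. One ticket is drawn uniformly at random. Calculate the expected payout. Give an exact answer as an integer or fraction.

197/10 dollars

E[payout] = (8/30)·(-4) + (4/30)·168 + (9/30)·(-14) + (1/30)·5 + (8/30)·9 = 197/10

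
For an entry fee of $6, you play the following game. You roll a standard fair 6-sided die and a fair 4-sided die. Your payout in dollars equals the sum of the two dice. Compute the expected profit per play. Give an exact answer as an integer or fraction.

Distribution of the sum of the two dice: 2 w.p. 1/24, 3 w.p. 1/12, 4 w.p. 1/8, 5 w.p. 1/6, 6 w.p. 1/6, 7 w.p. 1/6, …
E[payout] = (1/24)·2 + (1/12)·3 + (1/8)·4 + (1/6)·5 + (1/6)·6 + (1/6)·7 + (1/8)·8 + (1/12)·9 + (1/24)·10 = 6
Expected profit = 6 − 6 = 0

$0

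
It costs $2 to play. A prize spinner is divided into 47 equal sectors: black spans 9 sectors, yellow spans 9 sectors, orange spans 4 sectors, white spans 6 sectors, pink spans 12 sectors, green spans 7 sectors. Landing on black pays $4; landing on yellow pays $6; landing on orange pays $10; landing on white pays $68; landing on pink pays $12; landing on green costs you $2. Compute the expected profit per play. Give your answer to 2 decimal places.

$12.21

E[payout] = (9/47)·4 + (9/47)·6 + (4/47)·10 + (6/47)·68 + (12/47)·12 + (7/47)·(-2) = 668/47
Expected profit = 668/47 − 2 = 574/47 ≈ $12.21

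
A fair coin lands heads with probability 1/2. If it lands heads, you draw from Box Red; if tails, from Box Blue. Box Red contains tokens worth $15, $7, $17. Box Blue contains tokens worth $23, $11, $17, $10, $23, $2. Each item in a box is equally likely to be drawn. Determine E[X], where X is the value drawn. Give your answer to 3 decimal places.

$13.667

E[X | Box Red] = (15 + 7 + 17)/3 = 13
E[X | Box Blue] = (23 + 11 + 17 + 10 + 23 + 2)/6 = 43/3
E[X] = (1/2)·13 + (1/2)·43/3 = 41/3 ≈ 13.667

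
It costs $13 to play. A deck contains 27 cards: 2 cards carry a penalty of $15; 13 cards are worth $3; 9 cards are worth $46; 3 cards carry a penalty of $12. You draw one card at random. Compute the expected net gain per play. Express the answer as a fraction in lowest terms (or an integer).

4/3 dollars

E[payout] = (2/27)·(-15) + (13/27)·3 + (9/27)·46 + (3/27)·(-12) = 43/3
Expected profit = 43/3 − 13 = 4/3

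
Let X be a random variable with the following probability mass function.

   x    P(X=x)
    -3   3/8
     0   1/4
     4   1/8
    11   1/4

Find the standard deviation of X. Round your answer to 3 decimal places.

5.578

E[X] = 17/8, E[X²] = 285/8
Var(X) = E[X²] − (E[X])² = 285/8 − 289/64 = 1991/64
SD(X) = √(1991/64) ≈ 5.578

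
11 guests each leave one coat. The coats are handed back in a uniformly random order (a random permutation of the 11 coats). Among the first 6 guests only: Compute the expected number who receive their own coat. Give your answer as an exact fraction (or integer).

Let Xᵢ = 1 if person i gets their own coat. For each i, P(Xᵢ=1) = 1/11.
By linearity of expectation, E[X₁+…+X_6] = 6·(1/11) = 6/11.

6/11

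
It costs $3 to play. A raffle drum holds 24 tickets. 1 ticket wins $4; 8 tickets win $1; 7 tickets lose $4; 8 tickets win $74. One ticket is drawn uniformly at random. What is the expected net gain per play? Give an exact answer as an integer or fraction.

E[payout] = (1/24)·4 + (8/24)·1 + (7/24)·(-4) + (8/24)·74 = 24
Expected profit = 24 − 3 = 21

$21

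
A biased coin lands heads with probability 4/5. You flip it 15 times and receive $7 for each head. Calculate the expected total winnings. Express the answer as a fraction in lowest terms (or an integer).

E[#heads] = 15·4/5 = 12 (linearity over flips).
E[winnings] = 7·12 = 84.

$84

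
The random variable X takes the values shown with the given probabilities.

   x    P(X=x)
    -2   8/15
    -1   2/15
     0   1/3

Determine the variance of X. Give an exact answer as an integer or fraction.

62/75

E[X] = (8/15)·(-2) + (2/15)·(-1) + (1/3)·0 = -6/5
E[X²] = (8/15)·4 + (2/15)·1 + (1/3)·0 = 34/15
Var(X) = 34/15 − (-6/5)² = 62/75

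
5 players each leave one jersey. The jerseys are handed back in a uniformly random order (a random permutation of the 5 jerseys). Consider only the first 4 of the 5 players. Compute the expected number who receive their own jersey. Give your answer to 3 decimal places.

0.800

Let Xᵢ = 1 if person i gets their own jersey. For each i, P(Xᵢ=1) = 1/5.
By linearity of expectation, E[X₁+…+X_4] = 4·(1/5) = 4/5.
≈ 0.800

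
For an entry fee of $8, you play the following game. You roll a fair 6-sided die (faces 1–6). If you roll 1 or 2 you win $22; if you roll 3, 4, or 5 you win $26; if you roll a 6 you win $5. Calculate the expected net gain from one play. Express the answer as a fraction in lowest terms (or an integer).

79/6 dollars

E[payout] = (1/6)·5 + (1/3)·22 + (1/2)·26 = 127/6
Expected profit = 127/6 − 8 = 79/6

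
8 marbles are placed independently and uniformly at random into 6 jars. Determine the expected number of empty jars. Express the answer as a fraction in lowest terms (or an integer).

390625/279936

Let Xⱼ=1 if jar j is empty. P(Xⱼ=1) = ((6-1)/6)^8 = 390625/1679616.
By linearity, E[#empty] = 6·390625/1679616 = 390625/279936.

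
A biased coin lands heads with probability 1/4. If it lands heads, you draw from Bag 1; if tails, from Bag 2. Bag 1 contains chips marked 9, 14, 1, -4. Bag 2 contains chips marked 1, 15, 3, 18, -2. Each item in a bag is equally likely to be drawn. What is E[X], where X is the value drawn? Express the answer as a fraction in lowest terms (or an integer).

13/2

E[X | Bag 1] = (9 + 14 + 1 − 4)/4 = 5
E[X | Bag 2] = (1 + 15 + 3 + 18 − 2)/5 = 7
E[X] = (1/4)·5 + (3/4)·7 = 13/2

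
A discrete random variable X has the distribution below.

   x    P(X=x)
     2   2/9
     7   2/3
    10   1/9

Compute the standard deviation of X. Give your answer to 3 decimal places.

E[X] = 56/9, E[X²] = 134/3
Var(X) = E[X²] − (E[X])² = 134/3 − 3136/81 = 482/81
SD(X) = √(482/81) ≈ 2.439

2.439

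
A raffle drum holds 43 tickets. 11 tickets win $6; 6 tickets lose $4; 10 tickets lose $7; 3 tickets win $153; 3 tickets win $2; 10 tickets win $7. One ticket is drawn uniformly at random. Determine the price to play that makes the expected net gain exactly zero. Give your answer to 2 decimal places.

E[payout] = (11/43)·6 + (6/43)·(-4) + (10/43)·(-7) + (3/43)·153 + (3/43)·2 + (10/43)·7 = 507/43
Fair fee = E[payout] = 507/43 ≈ $11.79

$11.79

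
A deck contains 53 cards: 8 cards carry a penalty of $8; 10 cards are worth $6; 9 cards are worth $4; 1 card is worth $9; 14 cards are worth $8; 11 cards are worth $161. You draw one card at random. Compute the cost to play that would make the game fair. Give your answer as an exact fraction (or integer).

1924/53 dollars

E[payout] = (8/53)·(-8) + (10/53)·6 + (9/53)·4 + (1/53)·9 + (14/53)·8 + (11/53)·161 = 1924/53
Fair fee = E[payout] = 1924/53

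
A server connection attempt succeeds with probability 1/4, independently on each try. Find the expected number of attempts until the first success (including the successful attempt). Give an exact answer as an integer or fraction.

For a geometric distribution, E[trials] = 1/p = 1/(1/4) = 4.

4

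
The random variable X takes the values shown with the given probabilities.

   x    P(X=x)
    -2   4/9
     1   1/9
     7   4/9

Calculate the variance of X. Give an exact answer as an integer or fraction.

E[X] = (4/9)·(-2) + (1/9)·1 + (4/9)·7 = 7/3
E[X²] = (4/9)·4 + (1/9)·1 + (4/9)·49 = 71/3
Var(X) = 71/3 − (7/3)² = 164/9

164/9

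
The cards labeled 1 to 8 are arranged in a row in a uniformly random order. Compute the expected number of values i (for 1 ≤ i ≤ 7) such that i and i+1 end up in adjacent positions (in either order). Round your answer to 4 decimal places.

For each i ∈ {1,…,7}, let Xᵢ = 1 if i and i+1 are adjacent. P(Xᵢ=1) = 2·(8−1)!/8! = 2/8.
By linearity, E[ΣXᵢ] = (7)·(2/8) = 7/4.
≈ 1.7500

1.7500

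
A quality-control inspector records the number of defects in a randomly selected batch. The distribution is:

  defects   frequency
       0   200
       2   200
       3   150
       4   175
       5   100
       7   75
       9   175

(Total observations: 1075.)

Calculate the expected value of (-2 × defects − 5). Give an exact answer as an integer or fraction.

-547/43

Total = 1075, so P(defects=0) = 200/1075, etc.
E[-2x-5] = (8/43)·(-5) + (8/43)·(-9) + (6/43)·(-11) + (7/43)·(-13) + (4/43)·(-15) + (3/43)·(-19) + (7/43)·(-23)
     = -547/43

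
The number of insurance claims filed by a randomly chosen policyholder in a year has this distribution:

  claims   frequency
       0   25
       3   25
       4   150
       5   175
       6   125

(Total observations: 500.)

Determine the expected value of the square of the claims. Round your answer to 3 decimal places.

Total = 500, so P(claims=0) = 25/500, etc.
E[X²] = (1/20)·0 + (1/20)·9 + (3/10)·16 + (7/20)·25 + (1/4)·36
     = 23 ≈ 23.000

23.000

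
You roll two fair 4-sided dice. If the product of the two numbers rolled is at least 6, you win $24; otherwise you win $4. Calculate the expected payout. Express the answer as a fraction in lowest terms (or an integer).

$14

E[payout] = (1/2)·4 + (1/2)·24 = 14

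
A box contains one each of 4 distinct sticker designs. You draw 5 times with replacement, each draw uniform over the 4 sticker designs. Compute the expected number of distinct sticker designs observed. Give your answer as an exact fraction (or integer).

781/256

Let Xⱼ=1 if type j appears at least once. P(Xⱼ=1) = 1 − ((4−1)/4)^5 = 781/1024.
E[#distinct] = 4·781/1024 = 781/256.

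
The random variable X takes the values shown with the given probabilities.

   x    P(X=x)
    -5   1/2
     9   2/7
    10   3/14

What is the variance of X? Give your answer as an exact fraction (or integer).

E[X] = (1/2)·(-5) + (2/7)·9 + (3/14)·10 = 31/14
E[X²] = (1/2)·25 + (2/7)·81 + (3/14)·100 = 799/14
Var(X) = 799/14 − (31/14)² = 10225/196

10225/196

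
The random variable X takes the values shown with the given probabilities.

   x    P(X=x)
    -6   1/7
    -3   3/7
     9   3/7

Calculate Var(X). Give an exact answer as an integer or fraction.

E[X] = (1/7)·(-6) + (3/7)·(-3) + (3/7)·9 = 12/7
E[X²] = (1/7)·36 + (3/7)·9 + (3/7)·81 = 306/7
Var(X) = 306/7 − (12/7)² = 1998/49

1998/49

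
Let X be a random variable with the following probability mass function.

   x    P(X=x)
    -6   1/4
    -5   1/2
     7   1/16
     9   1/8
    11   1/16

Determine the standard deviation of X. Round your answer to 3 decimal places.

E[X] = -7/4, E[X²] = 169/4
Var(X) = E[X²] − (E[X])² = 169/4 − 49/16 = 627/16
SD(X) = √(627/16) ≈ 6.260

6.260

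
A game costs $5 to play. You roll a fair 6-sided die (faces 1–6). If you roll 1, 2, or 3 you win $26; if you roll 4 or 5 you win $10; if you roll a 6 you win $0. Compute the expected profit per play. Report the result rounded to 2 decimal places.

E[payout] = (1/6)·0 + (1/3)·10 + (1/2)·26 = 49/3
Expected profit = 49/3 − 5 = 34/3 ≈ $11.33

$11.33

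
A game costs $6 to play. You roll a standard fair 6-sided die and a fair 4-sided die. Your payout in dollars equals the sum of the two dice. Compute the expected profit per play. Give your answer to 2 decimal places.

Distribution of the sum of the two dice: 2 w.p. 1/24, 3 w.p. 1/12, 4 w.p. 1/8, 5 w.p. 1/6, 6 w.p. 1/6, 7 w.p. 1/6, …
E[payout] = (1/24)·2 + (1/12)·3 + (1/8)·4 + (1/6)·5 + (1/6)·6 + (1/6)·7 + (1/8)·8 + (1/12)·9 + (1/24)·10 = 6
Expected profit = 6 − 6 = 0 ≈ $0.00

$0.00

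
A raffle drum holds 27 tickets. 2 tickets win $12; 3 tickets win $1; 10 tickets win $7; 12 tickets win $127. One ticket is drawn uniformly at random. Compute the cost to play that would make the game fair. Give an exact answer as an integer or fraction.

1621/27 dollars

E[payout] = (2/27)·12 + (3/27)·1 + (10/27)·7 + (12/27)·127 = 1621/27
Fair fee = E[payout] = 1621/27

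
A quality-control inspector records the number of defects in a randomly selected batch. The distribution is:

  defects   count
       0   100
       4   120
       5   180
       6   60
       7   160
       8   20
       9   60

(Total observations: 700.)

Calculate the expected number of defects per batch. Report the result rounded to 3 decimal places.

5.086

Total = 700, so P(defects=0) = 100/700, etc.
E[X] = (1/7)·0 + (6/35)·4 + (9/35)·5 + (3/35)·6 + (8/35)·7 + (1/35)·8 + (3/35)·9
     = 178/35 ≈ 5.086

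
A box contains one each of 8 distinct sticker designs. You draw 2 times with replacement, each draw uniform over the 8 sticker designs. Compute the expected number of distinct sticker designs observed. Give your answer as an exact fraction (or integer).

Let Xⱼ=1 if type j appears at least once. P(Xⱼ=1) = 1 − ((8−1)/8)^2 = 15/64.
E[#distinct] = 8·15/64 = 15/8.

15/8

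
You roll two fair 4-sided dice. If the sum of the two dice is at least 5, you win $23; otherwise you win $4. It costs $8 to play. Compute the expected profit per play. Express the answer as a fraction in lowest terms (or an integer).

63/8 dollars

E[payout] = (3/8)·4 + (5/8)·23 = 127/8
Expected profit = 127/8 − 8 = 63/8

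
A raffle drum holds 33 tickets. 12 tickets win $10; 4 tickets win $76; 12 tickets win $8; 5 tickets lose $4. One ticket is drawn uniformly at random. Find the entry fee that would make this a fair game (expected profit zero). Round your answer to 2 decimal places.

$15.15

E[payout] = (12/33)·10 + (4/33)·76 + (12/33)·8 + (5/33)·(-4) = 500/33
Fair fee = E[payout] = 500/33 ≈ $15.15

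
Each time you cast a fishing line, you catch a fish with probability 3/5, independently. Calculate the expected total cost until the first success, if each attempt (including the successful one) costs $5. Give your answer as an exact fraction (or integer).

25/3 dollars

E[#attempts] = 1/p = 5/3; E[cost] = 5·5/3 = 25/3.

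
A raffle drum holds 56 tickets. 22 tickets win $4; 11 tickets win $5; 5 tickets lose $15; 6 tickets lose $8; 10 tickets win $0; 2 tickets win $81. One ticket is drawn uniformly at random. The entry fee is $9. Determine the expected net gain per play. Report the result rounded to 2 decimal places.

-$5.75

E[payout] = (22/56)·4 + (11/56)·5 + (5/56)·(-15) + (6/56)·(-8) + (10/56)·0 + (2/56)·81 = 13/4
Expected profit = 13/4 − 9 = -23/4 ≈ -$5.75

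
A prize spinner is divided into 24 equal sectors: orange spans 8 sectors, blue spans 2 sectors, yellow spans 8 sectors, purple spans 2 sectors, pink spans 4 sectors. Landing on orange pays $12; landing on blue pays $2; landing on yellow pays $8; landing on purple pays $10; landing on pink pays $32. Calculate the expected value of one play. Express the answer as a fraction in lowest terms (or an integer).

E[payout] = (8/24)·12 + (2/24)·2 + (8/24)·8 + (2/24)·10 + (4/24)·32 = 13

$13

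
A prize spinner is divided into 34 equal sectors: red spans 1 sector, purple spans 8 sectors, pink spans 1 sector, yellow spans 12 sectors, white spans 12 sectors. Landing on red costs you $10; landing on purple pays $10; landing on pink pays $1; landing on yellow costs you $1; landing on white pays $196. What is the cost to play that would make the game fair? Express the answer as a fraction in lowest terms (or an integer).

2411/34 dollars

E[payout] = (1/34)·(-10) + (8/34)·10 + (1/34)·1 + (12/34)·(-1) + (12/34)·196 = 2411/34
Fair fee = E[payout] = 2411/34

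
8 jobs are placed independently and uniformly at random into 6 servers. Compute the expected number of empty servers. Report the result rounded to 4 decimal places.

Let Xⱼ=1 if server j is empty. P(Xⱼ=1) = ((6-1)/6)^8 = 390625/1679616.
By linearity, E[#empty] = 6·390625/1679616 = 390625/279936.
≈ 1.3954

1.3954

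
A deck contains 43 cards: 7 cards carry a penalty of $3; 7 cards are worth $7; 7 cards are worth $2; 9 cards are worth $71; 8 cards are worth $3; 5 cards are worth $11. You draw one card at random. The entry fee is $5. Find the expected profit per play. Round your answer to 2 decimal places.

E[payout] = (7/43)·(-3) + (7/43)·7 + (7/43)·2 + (9/43)·71 + (8/43)·3 + (5/43)·11 = 760/43
Expected profit = 760/43 − 5 = 545/43 ≈ $12.67

$12.67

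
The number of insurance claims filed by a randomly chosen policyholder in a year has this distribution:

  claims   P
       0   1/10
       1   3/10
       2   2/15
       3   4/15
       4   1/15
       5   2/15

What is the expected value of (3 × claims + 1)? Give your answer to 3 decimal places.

7.900

E[3x+1] = (1/10)·1 + (3/10)·4 + (2/15)·7 + (4/15)·10 + (1/15)·13 + (2/15)·16
     = 79/10 ≈ 7.900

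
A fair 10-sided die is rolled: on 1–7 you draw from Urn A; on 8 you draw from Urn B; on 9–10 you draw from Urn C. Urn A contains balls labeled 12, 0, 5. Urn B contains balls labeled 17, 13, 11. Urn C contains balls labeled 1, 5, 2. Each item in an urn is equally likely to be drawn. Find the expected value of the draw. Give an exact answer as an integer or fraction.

88/15

E[X | Urn A] = (12 + 0 + 5)/3 = 17/3
E[X | Urn B] = (17 + 13 + 11)/3 = 41/3
E[X | Urn C] = (1 + 5 + 2)/3 = 8/3
E[X] = (7/10)·17/3 + (1/10)·41/3 + (1/5)·8/3 = 88/15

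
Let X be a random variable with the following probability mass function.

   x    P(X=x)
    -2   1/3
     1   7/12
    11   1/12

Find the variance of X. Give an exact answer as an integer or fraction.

407/36

E[X] = (1/3)·(-2) + (7/12)·1 + (1/12)·11 = 5/6
E[X²] = (1/3)·4 + (7/12)·1 + (1/12)·121 = 12
Var(X) = 12 − (5/6)² = 407/36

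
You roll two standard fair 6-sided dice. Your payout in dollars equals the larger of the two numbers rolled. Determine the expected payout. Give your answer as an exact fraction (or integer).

Distribution of the larger of the two numbers rolled: 1 w.p. 1/36, 2 w.p. 1/12, 3 w.p. 5/36, 4 w.p. 7/36, 5 w.p. 1/4, 6 w.p. 11/36
E[payout] = (1/36)·1 + (1/12)·2 + (5/36)·3 + (7/36)·4 + (1/4)·5 + (11/36)·6 = 161/36

161/36 dollars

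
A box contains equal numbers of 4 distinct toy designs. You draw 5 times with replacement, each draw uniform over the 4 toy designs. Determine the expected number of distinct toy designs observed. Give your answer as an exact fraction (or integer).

781/256

Let Xⱼ=1 if type j appears at least once. P(Xⱼ=1) = 1 − ((4−1)/4)^5 = 781/1024.
E[#distinct] = 4·781/1024 = 781/256.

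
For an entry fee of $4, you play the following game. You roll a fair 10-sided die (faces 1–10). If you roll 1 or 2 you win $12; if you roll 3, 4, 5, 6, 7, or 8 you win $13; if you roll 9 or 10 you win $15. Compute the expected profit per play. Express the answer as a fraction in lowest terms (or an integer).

46/5 dollars

E[payout] = (1/5)·12 + (3/5)·13 + (1/5)·15 = 66/5
Expected profit = 66/5 − 4 = 46/5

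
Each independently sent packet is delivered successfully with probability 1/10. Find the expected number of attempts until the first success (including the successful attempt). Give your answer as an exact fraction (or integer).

10

For a geometric distribution, E[trials] = 1/p = 1/(1/10) = 10.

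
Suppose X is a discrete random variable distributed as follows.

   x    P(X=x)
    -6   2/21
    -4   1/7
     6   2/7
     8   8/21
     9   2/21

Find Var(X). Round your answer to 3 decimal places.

E[X] = (2/21)·(-6) + (1/7)·(-4) + (2/7)·6 + (8/21)·8 + (2/21)·9 = 94/21
E[X²] = (2/21)·36 + (1/7)·16 + (2/7)·36 + (8/21)·64 + (2/21)·81 = 1010/21
Var(X) = 1010/21 − (94/21)² = 12374/441 ≈ 28.059

28.059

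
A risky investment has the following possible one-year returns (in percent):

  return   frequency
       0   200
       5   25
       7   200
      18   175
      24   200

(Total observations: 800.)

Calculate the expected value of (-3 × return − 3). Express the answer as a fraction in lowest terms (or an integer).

Total = 800, so P(return=0) = 200/800, etc.
E[-3x-3] = (1/4)·(-3) + (1/32)·(-18) + (1/4)·(-24) + (7/32)·(-57) + (1/4)·(-75)
     = -1233/32

-1233/32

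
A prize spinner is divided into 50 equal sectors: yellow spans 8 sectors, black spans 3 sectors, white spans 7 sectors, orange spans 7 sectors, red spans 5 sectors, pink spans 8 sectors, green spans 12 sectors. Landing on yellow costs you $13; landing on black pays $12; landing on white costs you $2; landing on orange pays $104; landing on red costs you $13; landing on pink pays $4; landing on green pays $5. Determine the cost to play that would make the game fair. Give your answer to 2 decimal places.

$13.46

E[payout] = (8/50)·(-13) + (3/50)·12 + (7/50)·(-2) + (7/50)·104 + (5/50)·(-13) + (8/50)·4 + (12/50)·5 = 673/50
Fair fee = E[payout] = 673/50 ≈ $13.46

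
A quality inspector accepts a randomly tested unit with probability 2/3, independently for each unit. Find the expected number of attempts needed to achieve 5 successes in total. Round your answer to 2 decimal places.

By linearity (sum of 5 independent geometric waits), E[trials] = 5/p = 5/(2/3) = 15/2.
≈ 7.50

7.50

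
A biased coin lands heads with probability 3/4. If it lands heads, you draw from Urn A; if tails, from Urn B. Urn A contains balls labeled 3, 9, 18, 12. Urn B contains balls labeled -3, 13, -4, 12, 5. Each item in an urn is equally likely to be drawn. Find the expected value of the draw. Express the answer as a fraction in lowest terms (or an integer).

361/40

E[X | Urn A] = (3 + 9 + 18 + 12)/4 = 21/2
E[X | Urn B] = (-3 + 13 − 4 + 12 + 5)/5 = 23/5
E[X] = (3/4)·21/2 + (1/4)·23/5 = 361/40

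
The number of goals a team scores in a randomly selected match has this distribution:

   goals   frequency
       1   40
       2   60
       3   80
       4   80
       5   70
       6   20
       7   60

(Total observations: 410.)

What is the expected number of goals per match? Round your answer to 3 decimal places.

Total = 410, so P(goals=1) = 40/410, etc.
E[X] = (4/41)·1 + (6/41)·2 + (8/41)·3 + (8/41)·4 + (7/41)·5 + (2/41)·6 + (6/41)·7
     = 161/41 ≈ 3.927

3.927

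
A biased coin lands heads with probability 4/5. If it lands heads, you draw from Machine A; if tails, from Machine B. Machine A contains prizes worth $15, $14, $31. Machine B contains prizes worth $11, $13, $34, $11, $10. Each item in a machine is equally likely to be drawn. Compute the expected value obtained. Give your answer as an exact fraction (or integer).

479/25 dollars

E[X | Machine A] = (15 + 14 + 31)/3 = 20
E[X | Machine B] = (11 + 13 + 34 + 11 + 10)/5 = 79/5
E[X] = (4/5)·20 + (1/5)·79/5 = 479/25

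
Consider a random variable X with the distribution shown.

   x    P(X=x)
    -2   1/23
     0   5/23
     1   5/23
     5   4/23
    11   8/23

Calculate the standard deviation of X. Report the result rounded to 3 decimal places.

E[X] = 111/23, E[X²] = 1077/23
Var(X) = E[X²] − (E[X])² = 1077/23 − 12321/529 = 12450/529
SD(X) = √(12450/529) ≈ 4.851

4.851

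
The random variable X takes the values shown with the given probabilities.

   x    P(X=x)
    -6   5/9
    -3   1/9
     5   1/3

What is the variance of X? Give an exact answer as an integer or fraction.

E[X] = (5/9)·(-6) + (1/9)·(-3) + (1/3)·5 = -2
E[X²] = (5/9)·36 + (1/9)·9 + (1/3)·25 = 88/3
Var(X) = 88/3 − (-2)² = 76/3

76/3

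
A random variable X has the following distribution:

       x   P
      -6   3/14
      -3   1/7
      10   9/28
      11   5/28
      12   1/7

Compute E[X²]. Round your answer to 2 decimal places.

E[X²] = (3/14)·36 + (1/7)·9 + (9/28)·100 + (5/28)·121 + (1/7)·144
     = 2333/28 ≈ 83.32

83.32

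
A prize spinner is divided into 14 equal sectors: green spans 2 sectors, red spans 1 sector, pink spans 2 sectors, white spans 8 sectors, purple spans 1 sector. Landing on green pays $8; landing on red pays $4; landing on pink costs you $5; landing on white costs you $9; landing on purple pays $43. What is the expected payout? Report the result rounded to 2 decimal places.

-$1.36

E[payout] = (2/14)·8 + (1/14)·4 + (2/14)·(-5) + (8/14)·(-9) + (1/14)·43 = -19/14
≈ -$1.36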